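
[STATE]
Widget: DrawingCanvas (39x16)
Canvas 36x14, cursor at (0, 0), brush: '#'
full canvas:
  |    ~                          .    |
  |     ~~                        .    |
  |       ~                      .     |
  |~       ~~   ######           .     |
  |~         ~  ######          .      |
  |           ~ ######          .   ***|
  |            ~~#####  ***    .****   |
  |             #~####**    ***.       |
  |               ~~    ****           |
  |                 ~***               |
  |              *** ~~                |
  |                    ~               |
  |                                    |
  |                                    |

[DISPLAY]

+   ~                          .       
     ~~                        .       
       ~                      .        
~       ~~   ######           .        
~         ~  ######          .         
           ~ ######          .   ***   
            ~~#####  ***    .****      
             #~####**    ***.          
               ~~    ****              
                 ~***                  
              *** ~~                   
                    ~                  
                                       
                                       
                                       
                                       


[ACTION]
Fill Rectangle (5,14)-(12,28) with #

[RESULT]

+   ~                          .       
     ~~                        .       
       ~                      .        
~       ~~   ######           .        
~         ~  ######          .         
           ~ ################.   ***   
            ~~###############****      
             ################          
              ###############          
              ###############          
              ###############          
              ###############          
              ###############          
                                       
                                       
                                       


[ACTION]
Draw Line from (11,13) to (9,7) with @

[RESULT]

+   ~                          .       
     ~~                        .       
       ~                      .        
~       ~~   ######           .        
~         ~  ######          .         
           ~ ################.   ***   
            ~~###############****      
             ################          
              ###############          
       @@     ###############          
         @@@  ###############          
            @@###############          
              ###############          
                                       
                                       
                                       


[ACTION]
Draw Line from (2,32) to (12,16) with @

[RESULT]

+   ~                          .       
     ~~                        .       
       ~                      . @      
~       ~~   ######           @@       
~         ~  ######         @@         
           ~ ##############@#.   ***   
            ~~###########@@##****      
             ###########@####          
              ########@@#####          
       @@     ######@@#######          
         @@@  #####@#########          
            @@###@@##########          
              ##@############          
                                       
                                       
                                       


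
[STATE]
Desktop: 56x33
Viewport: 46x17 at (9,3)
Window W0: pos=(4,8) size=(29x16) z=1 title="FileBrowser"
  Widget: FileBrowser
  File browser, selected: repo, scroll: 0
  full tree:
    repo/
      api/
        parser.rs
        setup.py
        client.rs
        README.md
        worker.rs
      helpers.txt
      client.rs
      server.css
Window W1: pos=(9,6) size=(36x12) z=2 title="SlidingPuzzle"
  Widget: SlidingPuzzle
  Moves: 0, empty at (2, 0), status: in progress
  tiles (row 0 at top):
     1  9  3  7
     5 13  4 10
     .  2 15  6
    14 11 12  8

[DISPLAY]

                                              
                                              
                                              
┏━━━━━━━━━━━━━━━━━━━━━━━━━━━━━━━━━━┓          
┃ SlidingPuzzle                    ┃          
┠──────────────────────────────────┨          
┃┌────┬────┬────┬────┐             ┃          
┃│  1 │  9 │  3 │  7 │             ┃          
┃├────┼────┼────┼────┤             ┃          
┃│  5 │ 13 │  4 │ 10 │             ┃          
┃├────┼────┼────┼────┤             ┃          
┃│    │  2 │ 15 │  6 │             ┃          
┃├────┼────┼────┼────┤             ┃          
┃│ 14 │ 11 │ 12 │  8 │             ┃          
┗━━━━━━━━━━━━━━━━━━━━━━━━━━━━━━━━━━┛          
                       ┃                      
                       ┃                      


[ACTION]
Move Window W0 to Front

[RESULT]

                                              
                                              
                                              
┏━━━━━━━━━━━━━━━━━━━━━━━━━━━━━━━━━━┓          
┃ SlidingPuzzle                    ┃          
━━━━━━━━━━━━━━━━━━━━━━━┓───────────┨          
eBrowser               ┃           ┃          
───────────────────────┨           ┃          
] repo/                ┃           ┃          
[+] api/               ┃           ┃          
helpers.txt            ┃           ┃          
client.rs              ┃           ┃          
server.css             ┃           ┃          
                       ┃           ┃          
                       ┃━━━━━━━━━━━┛          
                       ┃                      
                       ┃                      


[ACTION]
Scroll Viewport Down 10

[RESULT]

helpers.txt            ┃           ┃          
client.rs              ┃           ┃          
server.css             ┃           ┃          
                       ┃           ┃          
                       ┃━━━━━━━━━━━┛          
                       ┃                      
                       ┃                      
                       ┃                      
                       ┃                      
                       ┃                      
━━━━━━━━━━━━━━━━━━━━━━━┛                      
                                              
                                              
                                              
                                              
                                              
                                              


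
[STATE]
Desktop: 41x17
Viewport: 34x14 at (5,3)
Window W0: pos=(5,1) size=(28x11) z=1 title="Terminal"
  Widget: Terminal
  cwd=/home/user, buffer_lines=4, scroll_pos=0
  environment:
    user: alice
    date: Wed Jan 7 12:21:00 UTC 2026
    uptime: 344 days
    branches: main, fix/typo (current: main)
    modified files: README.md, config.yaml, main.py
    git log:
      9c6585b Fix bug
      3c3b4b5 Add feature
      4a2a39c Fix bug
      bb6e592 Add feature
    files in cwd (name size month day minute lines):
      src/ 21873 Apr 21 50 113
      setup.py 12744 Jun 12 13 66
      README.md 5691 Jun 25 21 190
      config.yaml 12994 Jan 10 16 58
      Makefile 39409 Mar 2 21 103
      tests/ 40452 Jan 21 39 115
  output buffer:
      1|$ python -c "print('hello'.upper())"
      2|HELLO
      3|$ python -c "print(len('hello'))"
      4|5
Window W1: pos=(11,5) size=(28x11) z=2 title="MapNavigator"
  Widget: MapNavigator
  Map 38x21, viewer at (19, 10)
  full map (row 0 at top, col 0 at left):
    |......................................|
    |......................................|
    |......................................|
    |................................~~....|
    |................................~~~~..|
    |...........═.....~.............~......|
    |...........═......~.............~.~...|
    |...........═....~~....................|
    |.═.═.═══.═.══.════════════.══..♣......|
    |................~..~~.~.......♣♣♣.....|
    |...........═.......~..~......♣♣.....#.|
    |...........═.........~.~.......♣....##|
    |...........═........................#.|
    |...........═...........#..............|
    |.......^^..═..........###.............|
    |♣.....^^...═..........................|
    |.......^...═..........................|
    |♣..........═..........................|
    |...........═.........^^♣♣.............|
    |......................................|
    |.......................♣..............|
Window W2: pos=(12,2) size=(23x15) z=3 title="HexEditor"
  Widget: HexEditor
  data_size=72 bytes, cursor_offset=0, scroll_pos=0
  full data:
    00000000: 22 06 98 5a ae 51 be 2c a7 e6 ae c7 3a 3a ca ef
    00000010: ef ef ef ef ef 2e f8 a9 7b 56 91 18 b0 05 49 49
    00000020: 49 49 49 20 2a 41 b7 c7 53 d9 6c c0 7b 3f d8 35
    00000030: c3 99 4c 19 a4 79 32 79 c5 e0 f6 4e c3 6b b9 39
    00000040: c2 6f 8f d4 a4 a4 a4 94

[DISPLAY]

┠──────┃ HexEditor           ┃    
┃$ pyth┠─────────────────────┨    
┃HELLO┏┃00000000  22 06 98 5a┃━━━┓
┃$ pyt┃┃00000010  ef ef ef ef┃   ┃
┃5    ┠┃00000020  49 49 49 20┃───┨
┃$ █  ┃┃00000030  c3 99 4c 19┃...┃
┃     ┃┃00000040  c2 6f 8f d4┃..♣┃
┃     ┃┃                     ┃.♣♣┃
┗━━━━━┃┃                     ┃♣♣.┃
      ┃┃                     ┃..♣┃
      ┃┃                     ┃...┃
      ┃┃                     ┃...┃
      ┗┃                     ┃━━━┛
       ┗━━━━━━━━━━━━━━━━━━━━━┛    


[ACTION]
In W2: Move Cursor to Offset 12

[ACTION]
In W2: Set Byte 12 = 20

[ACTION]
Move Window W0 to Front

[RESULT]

┠──────────────────────────┨ ┃    
┃$ python -c "print('hello'┃─┨    
┃HELLO                     ┃a┃━━━┓
┃$ python -c "print(len('he┃f┃   ┃
┃5                         ┃0┃───┨
┃$ █                       ┃9┃...┃
┃                          ┃4┃..♣┃
┃                          ┃ ┃.♣♣┃
┗━━━━━━━━━━━━━━━━━━━━━━━━━━┛ ┃♣♣.┃
      ┃┃                     ┃..♣┃
      ┃┃                     ┃...┃
      ┃┃                     ┃...┃
      ┗┃                     ┃━━━┛
       ┗━━━━━━━━━━━━━━━━━━━━━┛    


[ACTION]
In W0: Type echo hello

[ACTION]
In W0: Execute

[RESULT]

┠──────────────────────────┨ ┃    
┃$ python -c "print('hello'┃─┨    
┃HELLO                     ┃a┃━━━┓
┃$ python -c "print(len('he┃f┃   ┃
┃5                         ┃0┃───┨
┃$ echo hello              ┃9┃...┃
┃hello                     ┃4┃..♣┃
┃$ █                       ┃ ┃.♣♣┃
┗━━━━━━━━━━━━━━━━━━━━━━━━━━┛ ┃♣♣.┃
      ┃┃                     ┃..♣┃
      ┃┃                     ┃...┃
      ┃┃                     ┃...┃
      ┗┃                     ┃━━━┛
       ┗━━━━━━━━━━━━━━━━━━━━━┛    


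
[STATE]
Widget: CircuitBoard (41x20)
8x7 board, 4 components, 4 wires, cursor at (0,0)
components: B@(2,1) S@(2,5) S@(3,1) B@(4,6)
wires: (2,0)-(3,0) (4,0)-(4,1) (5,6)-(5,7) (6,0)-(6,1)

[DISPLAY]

   0 1 2 3 4 5 6 7                       
0  [.]                                   
                                         
1                                        
                                         
2   ·   B               S                
    │                                    
3   ·   S                                
                                         
4   · ─ ·                   B            
                                         
5                           · ─ ·        
                                         
6   · ─ ·                                
Cursor: (0,0)                            
                                         
                                         
                                         
                                         
                                         


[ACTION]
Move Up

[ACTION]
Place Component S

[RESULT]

   0 1 2 3 4 5 6 7                       
0  [S]                                   
                                         
1                                        
                                         
2   ·   B               S                
    │                                    
3   ·   S                                
                                         
4   · ─ ·                   B            
                                         
5                           · ─ ·        
                                         
6   · ─ ·                                
Cursor: (0,0)                            
                                         
                                         
                                         
                                         
                                         


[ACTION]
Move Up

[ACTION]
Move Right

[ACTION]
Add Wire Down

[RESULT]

   0 1 2 3 4 5 6 7                       
0   S  [.]                               
        │                                
1       ·                                
                                         
2   ·   B               S                
    │                                    
3   ·   S                                
                                         
4   · ─ ·                   B            
                                         
5                           · ─ ·        
                                         
6   · ─ ·                                
Cursor: (0,1)                            
                                         
                                         
                                         
                                         
                                         


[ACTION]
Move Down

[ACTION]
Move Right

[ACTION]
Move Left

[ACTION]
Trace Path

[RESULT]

   0 1 2 3 4 5 6 7                       
0   S   ·                                
        │                                
1      [.]                               
                                         
2   ·   B               S                
    │                                    
3   ·   S                                
                                         
4   · ─ ·                   B            
                                         
5                           · ─ ·        
                                         
6   · ─ ·                                
Cursor: (1,1)  Trace: Path with 2 nodes, 
                                         
                                         
                                         
                                         
                                         


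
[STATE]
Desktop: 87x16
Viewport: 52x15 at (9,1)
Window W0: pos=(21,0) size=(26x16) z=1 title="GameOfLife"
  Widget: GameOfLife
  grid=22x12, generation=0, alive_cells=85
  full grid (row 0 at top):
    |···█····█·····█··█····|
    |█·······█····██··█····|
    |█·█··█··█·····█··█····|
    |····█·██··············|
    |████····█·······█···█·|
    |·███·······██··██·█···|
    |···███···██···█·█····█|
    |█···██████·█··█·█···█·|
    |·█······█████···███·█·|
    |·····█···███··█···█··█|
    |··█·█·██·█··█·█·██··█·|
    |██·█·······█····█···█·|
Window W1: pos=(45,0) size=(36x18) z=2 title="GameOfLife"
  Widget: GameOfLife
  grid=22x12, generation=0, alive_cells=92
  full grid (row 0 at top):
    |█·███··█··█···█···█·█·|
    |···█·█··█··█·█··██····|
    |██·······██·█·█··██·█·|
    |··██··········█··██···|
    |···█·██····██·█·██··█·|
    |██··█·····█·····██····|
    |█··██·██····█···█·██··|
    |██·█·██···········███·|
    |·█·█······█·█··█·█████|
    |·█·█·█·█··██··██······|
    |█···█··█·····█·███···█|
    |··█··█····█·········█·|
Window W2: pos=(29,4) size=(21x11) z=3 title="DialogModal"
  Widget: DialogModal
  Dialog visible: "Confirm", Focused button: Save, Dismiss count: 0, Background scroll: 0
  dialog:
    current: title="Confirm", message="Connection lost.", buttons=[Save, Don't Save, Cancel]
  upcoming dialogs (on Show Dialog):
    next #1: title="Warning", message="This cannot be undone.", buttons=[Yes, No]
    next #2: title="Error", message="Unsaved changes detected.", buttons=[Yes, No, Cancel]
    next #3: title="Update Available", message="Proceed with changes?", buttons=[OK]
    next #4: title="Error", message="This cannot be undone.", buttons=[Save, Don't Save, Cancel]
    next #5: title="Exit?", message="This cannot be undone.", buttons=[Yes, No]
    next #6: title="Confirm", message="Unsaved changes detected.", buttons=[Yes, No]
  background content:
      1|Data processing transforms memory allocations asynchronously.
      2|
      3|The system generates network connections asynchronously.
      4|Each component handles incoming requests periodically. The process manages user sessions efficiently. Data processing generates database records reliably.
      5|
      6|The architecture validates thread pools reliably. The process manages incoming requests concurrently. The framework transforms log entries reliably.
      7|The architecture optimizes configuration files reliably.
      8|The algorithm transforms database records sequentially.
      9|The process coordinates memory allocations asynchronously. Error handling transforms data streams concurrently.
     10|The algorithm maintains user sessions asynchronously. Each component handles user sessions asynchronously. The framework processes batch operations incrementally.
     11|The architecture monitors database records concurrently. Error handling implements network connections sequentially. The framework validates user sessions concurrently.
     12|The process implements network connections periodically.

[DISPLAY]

            ┃ GameOfLife            ┃ GameOfLife    
            ┠───────────────────────┠───────────────
            ┃Gen: 0                 ┃Gen: 0         
            ┃···█···┏━━━━━━━━━━━━━━━━━━━┓█··█··█···█
            ┃█······┃ DialogModal       ┃·█··█··█·█·
            ┃█·█··█·┠───────────────────┨·····██·█·█
            ┃····█·█┃Data processing tra┃··········█
            ┃████···┃  ┌─────────────┐  ┃·██····██·█
            ┃·███···┃Th│   Confirm   │te┃█·····█····
            ┃···███·┃Ea│Connection lo│nd┃█·██····█··
            ┃█···███┃  │[Save]  Don't│  ┃·██········
            ┃·█·····┃Th└─────────────┘va┃······█·█··
            ┃·····█·┃The architecture op┃·█·█··██··█
            ┃··█·█·█┗━━━━━━━━━━━━━━━━━━━┛█··█·····█·
            ┗━━━━━━━━━━━━━━━━━━━━━━━┃··█··█····█····


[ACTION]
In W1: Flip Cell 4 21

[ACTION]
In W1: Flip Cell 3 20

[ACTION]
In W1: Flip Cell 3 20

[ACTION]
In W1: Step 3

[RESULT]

            ┃ GameOfLife            ┃ GameOfLife    
            ┠───────────────────────┠───────────────
            ┃Gen: 0                 ┃Gen: 3         
            ┃···█···┏━━━━━━━━━━━━━━━━━━━┓·········██
            ┃█······┃ DialogModal       ┃·········██
            ┃█·█··█·┠───────────────────┨····███····
            ┃····█·█┃Data processing tra┃······█···█
            ┃████···┃  ┌─────────────┐  ┃█·······█·█
            ┃·███···┃Th│   Confirm   │te┃·█·····███·
            ┃···███·┃Ea│Connection lo│nd┃·█·██···██·
            ┃█···███┃  │[Save]  Don't│  ┃·█·██····██
            ┃·█·····┃Th└─────────────┘va┃·█·██···███
            ┃·····█·┃The architecture op┃··█··█████·
            ┃··█·█·█┗━━━━━━━━━━━━━━━━━━━┛·█········█
            ┗━━━━━━━━━━━━━━━━━━━━━━━┃·██··█·········


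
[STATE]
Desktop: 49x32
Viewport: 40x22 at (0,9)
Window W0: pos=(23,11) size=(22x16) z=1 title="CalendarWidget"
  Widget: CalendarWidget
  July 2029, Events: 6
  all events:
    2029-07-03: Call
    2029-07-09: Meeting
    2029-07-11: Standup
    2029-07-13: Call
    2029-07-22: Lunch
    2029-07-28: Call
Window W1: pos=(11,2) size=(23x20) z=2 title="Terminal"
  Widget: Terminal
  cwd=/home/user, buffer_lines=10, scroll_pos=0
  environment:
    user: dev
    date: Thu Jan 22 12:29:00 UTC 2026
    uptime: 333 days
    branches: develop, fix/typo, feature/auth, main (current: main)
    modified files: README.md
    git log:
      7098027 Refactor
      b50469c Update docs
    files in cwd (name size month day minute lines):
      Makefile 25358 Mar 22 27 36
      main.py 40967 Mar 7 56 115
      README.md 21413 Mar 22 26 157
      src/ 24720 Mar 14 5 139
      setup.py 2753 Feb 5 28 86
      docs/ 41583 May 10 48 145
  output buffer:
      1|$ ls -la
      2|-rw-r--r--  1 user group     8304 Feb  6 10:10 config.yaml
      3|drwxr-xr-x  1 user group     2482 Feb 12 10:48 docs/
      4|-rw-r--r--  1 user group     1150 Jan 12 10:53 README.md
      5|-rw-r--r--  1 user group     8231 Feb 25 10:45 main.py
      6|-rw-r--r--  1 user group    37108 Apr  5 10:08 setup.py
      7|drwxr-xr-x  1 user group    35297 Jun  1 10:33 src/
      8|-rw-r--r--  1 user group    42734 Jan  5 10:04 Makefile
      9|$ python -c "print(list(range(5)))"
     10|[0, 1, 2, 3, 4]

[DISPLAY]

           ┃-rw-r--r--  1 user gr┃      
           ┃-rw-r--r--  1 user gr┃      
           ┃drwxr-xr-x  1 user gr┃━━━━━━
           ┃-rw-r--r--  1 user gr┃idget 
           ┃$ python -c "print(li┃──────
           ┃[0, 1, 2, 3, 4]      ┃2029  
           ┃$ █                  ┃h Fr S
           ┃                     ┃      
           ┃                     ┃ 5  6 
           ┃                     ┃ 12 13
           ┃                     ┃9 20 2
           ┃                     ┃6 27 2
           ┗━━━━━━━━━━━━━━━━━━━━━┛      
                       ┃                
                       ┃                
                       ┃                
                       ┃                
                       ┗━━━━━━━━━━━━━━━━
                                        
                                        
                                        
                                        


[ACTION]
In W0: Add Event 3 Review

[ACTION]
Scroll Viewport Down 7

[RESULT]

           ┃-rw-r--r--  1 user gr┃      
           ┃drwxr-xr-x  1 user gr┃━━━━━━
           ┃-rw-r--r--  1 user gr┃idget 
           ┃$ python -c "print(li┃──────
           ┃[0, 1, 2, 3, 4]      ┃2029  
           ┃$ █                  ┃h Fr S
           ┃                     ┃      
           ┃                     ┃ 5  6 
           ┃                     ┃ 12 13
           ┃                     ┃9 20 2
           ┃                     ┃6 27 2
           ┗━━━━━━━━━━━━━━━━━━━━━┛      
                       ┃                
                       ┃                
                       ┃                
                       ┃                
                       ┗━━━━━━━━━━━━━━━━
                                        
                                        
                                        
                                        
                                        


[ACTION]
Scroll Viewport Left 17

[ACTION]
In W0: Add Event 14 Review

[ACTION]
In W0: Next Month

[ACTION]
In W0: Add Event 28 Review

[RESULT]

           ┃-rw-r--r--  1 user gr┃      
           ┃drwxr-xr-x  1 user gr┃━━━━━━
           ┃-rw-r--r--  1 user gr┃idget 
           ┃$ python -c "print(li┃──────
           ┃[0, 1, 2, 3, 4]      ┃ 2029 
           ┃$ █                  ┃h Fr S
           ┃                     ┃2  3  
           ┃                     ┃9 10 1
           ┃                     ┃6 17 1
           ┃                     ┃3 24 2
           ┃                     ┃30 31 
           ┗━━━━━━━━━━━━━━━━━━━━━┛      
                       ┃                
                       ┃                
                       ┃                
                       ┃                
                       ┗━━━━━━━━━━━━━━━━
                                        
                                        
                                        
                                        
                                        


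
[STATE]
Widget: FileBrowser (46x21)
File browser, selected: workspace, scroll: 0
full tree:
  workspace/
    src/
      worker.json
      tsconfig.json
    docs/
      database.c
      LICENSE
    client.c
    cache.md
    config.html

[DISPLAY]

> [-] workspace/                              
    [+] src/                                  
    [+] docs/                                 
    client.c                                  
    cache.md                                  
    config.html                               
                                              
                                              
                                              
                                              
                                              
                                              
                                              
                                              
                                              
                                              
                                              
                                              
                                              
                                              
                                              


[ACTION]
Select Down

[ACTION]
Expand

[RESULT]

  [-] workspace/                              
  > [-] src/                                  
      worker.json                             
      tsconfig.json                           
    [+] docs/                                 
    client.c                                  
    cache.md                                  
    config.html                               
                                              
                                              
                                              
                                              
                                              
                                              
                                              
                                              
                                              
                                              
                                              
                                              
                                              


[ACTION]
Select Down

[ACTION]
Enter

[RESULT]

  [-] workspace/                              
    [-] src/                                  
    > worker.json                             
      tsconfig.json                           
    [+] docs/                                 
    client.c                                  
    cache.md                                  
    config.html                               
                                              
                                              
                                              
                                              
                                              
                                              
                                              
                                              
                                              
                                              
                                              
                                              
                                              


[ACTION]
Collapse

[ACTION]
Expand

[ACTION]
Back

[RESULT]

  [-] workspace/                              
    [+] src/                                  
  > [+] docs/                                 
    client.c                                  
    cache.md                                  
    config.html                               
                                              
                                              
                                              
                                              
                                              
                                              
                                              
                                              
                                              
                                              
                                              
                                              
                                              
                                              
                                              


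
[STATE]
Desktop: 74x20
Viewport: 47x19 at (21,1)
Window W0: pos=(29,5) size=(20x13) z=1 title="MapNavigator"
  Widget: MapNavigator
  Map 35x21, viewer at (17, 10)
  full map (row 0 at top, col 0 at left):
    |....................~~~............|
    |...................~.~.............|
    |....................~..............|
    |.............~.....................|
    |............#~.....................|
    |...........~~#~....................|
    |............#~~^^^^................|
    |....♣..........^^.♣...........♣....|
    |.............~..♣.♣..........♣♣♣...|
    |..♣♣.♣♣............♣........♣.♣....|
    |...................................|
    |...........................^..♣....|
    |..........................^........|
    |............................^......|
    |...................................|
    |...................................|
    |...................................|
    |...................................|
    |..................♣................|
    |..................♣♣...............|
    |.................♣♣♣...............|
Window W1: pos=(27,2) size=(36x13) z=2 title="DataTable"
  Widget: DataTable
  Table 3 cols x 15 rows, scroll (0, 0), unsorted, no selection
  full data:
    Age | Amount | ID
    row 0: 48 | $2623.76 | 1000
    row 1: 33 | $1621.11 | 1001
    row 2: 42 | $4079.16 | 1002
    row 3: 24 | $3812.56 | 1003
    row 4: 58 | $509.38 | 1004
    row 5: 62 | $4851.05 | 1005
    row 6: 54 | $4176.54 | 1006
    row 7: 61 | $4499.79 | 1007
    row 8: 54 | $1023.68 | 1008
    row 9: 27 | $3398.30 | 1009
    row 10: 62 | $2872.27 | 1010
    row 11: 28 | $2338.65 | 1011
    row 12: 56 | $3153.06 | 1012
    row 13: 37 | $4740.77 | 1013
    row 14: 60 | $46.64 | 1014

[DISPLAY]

                                               
      ┏━━━━━━━━━━━━━━━━━━━━━━━━━━━━━━━━━━┓     
      ┃ DataTable                        ┃     
      ┠──────────────────────────────────┨     
      ┃Age│Amount  │ID                   ┃     
      ┃───┼────────┼────                 ┃     
      ┃48 │$2623.76│1000                 ┃     
      ┃33 │$1621.11│1001                 ┃     
      ┃42 │$4079.16│1002                 ┃     
      ┃24 │$3812.56│1003                 ┃     
      ┃58 │$509.38 │1004                 ┃     
      ┃62 │$4851.05│1005                 ┃     
      ┃54 │$4176.54│1006                 ┃     
      ┗━━━━━━━━━━━━━━━━━━━━━━━━━━━━━━━━━━┛     
        ┃..................┃                   
        ┃..................┃                   
        ┗━━━━━━━━━━━━━━━━━━┛                   
                                               
                                               


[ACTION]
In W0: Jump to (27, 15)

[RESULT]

                                               
      ┏━━━━━━━━━━━━━━━━━━━━━━━━━━━━━━━━━━┓     
      ┃ DataTable                        ┃     
      ┠──────────────────────────────────┨     
      ┃Age│Amount  │ID                   ┃     
      ┃───┼────────┼────                 ┃     
      ┃48 │$2623.76│1000                 ┃     
      ┃33 │$1621.11│1001                 ┃     
      ┃42 │$4079.16│1002                 ┃     
      ┃24 │$3812.56│1003                 ┃     
      ┃58 │$509.38 │1004                 ┃     
      ┃62 │$4851.05│1005                 ┃     
      ┃54 │$4176.54│1006                 ┃     
      ┗━━━━━━━━━━━━━━━━━━━━━━━━━━━━━━━━━━┛     
        ┃♣................ ┃                   
        ┃♣♣............... ┃                   
        ┗━━━━━━━━━━━━━━━━━━┛                   
                                               
                                               


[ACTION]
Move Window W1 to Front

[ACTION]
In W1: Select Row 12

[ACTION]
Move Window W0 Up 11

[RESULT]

        ┃ MapNavigator     ┃                   
      ┏━━━━━━━━━━━━━━━━━━━━━━━━━━━━━━━━━━┓     
      ┃ DataTable                        ┃     
      ┠──────────────────────────────────┨     
      ┃Age│Amount  │ID                   ┃     
      ┃───┼────────┼────                 ┃     
      ┃48 │$2623.76│1000                 ┃     
      ┃33 │$1621.11│1001                 ┃     
      ┃42 │$4079.16│1002                 ┃     
      ┃24 │$3812.56│1003                 ┃     
      ┃58 │$509.38 │1004                 ┃     
      ┃62 │$4851.05│1005                 ┃     
      ┃54 │$4176.54│1006                 ┃     
      ┗━━━━━━━━━━━━━━━━━━━━━━━━━━━━━━━━━━┛     
                                               
                                               
                                               
                                               
                                               


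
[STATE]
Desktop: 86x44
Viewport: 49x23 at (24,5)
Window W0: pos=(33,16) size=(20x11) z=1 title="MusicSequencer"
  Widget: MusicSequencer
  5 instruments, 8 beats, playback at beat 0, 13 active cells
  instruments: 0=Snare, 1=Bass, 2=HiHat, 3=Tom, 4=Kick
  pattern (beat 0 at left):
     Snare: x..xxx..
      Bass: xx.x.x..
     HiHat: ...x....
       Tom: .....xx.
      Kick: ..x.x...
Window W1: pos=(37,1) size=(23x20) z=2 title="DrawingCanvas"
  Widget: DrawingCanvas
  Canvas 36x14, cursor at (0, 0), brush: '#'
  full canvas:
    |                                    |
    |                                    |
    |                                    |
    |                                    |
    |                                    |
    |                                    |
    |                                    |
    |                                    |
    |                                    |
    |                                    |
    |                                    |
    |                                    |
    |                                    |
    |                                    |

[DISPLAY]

             ┃                     ┃             
             ┃                     ┃             
             ┃                     ┃             
             ┃                     ┃             
             ┃                     ┃             
             ┃                     ┃             
             ┃                     ┃             
             ┃                     ┃             
             ┃                     ┃             
             ┃                     ┃             
             ┃                     ┃             
         ┏━━━┃                     ┃             
         ┃ Mu┃                     ┃             
         ┠───┃                     ┃             
         ┃   ┃                     ┃             
         ┃ Sn┗━━━━━━━━━━━━━━━━━━━━━┛             
         ┃  Bass██·█·█··    ┃                    
         ┃ HiHat···█····    ┃                    
         ┃   Tom·····██·    ┃                    
         ┃  Kick··█·█···    ┃                    
         ┃                  ┃                    
         ┗━━━━━━━━━━━━━━━━━━┛                    
                                                 


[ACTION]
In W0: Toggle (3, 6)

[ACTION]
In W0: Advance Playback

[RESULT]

             ┃                     ┃             
             ┃                     ┃             
             ┃                     ┃             
             ┃                     ┃             
             ┃                     ┃             
             ┃                     ┃             
             ┃                     ┃             
             ┃                     ┃             
             ┃                     ┃             
             ┃                     ┃             
             ┃                     ┃             
         ┏━━━┃                     ┃             
         ┃ Mu┃                     ┃             
         ┠───┃                     ┃             
         ┃   ┃                     ┃             
         ┃ Sn┗━━━━━━━━━━━━━━━━━━━━━┛             
         ┃  Bass██·█·█··    ┃                    
         ┃ HiHat···█····    ┃                    
         ┃   Tom·····█··    ┃                    
         ┃  Kick··█·█···    ┃                    
         ┃                  ┃                    
         ┗━━━━━━━━━━━━━━━━━━┛                    
                                                 


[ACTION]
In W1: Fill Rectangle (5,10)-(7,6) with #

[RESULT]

             ┃                     ┃             
             ┃                     ┃             
             ┃                     ┃             
             ┃                     ┃             
             ┃      #####          ┃             
             ┃      #####          ┃             
             ┃      #####          ┃             
             ┃                     ┃             
             ┃                     ┃             
             ┃                     ┃             
             ┃                     ┃             
         ┏━━━┃                     ┃             
         ┃ Mu┃                     ┃             
         ┠───┃                     ┃             
         ┃   ┃                     ┃             
         ┃ Sn┗━━━━━━━━━━━━━━━━━━━━━┛             
         ┃  Bass██·█·█··    ┃                    
         ┃ HiHat···█····    ┃                    
         ┃   Tom·····█··    ┃                    
         ┃  Kick··█·█···    ┃                    
         ┃                  ┃                    
         ┗━━━━━━━━━━━━━━━━━━┛                    
                                                 


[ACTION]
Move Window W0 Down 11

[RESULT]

             ┃                     ┃             
             ┃                     ┃             
             ┃                     ┃             
             ┃                     ┃             
             ┃      #####          ┃             
             ┃      #####          ┃             
             ┃      #####          ┃             
             ┃                     ┃             
             ┃                     ┃             
             ┃                     ┃             
             ┃                     ┃             
             ┃                     ┃             
             ┃                     ┃             
             ┃                     ┃             
             ┃                     ┃             
             ┗━━━━━━━━━━━━━━━━━━━━━┛             
                                                 
                                                 
                                                 
                                                 
                                                 
                                                 
         ┏━━━━━━━━━━━━━━━━━━┓                    


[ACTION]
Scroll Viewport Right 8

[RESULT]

     ┃                     ┃                     
     ┃                     ┃                     
     ┃                     ┃                     
     ┃                     ┃                     
     ┃      #####          ┃                     
     ┃      #####          ┃                     
     ┃      #####          ┃                     
     ┃                     ┃                     
     ┃                     ┃                     
     ┃                     ┃                     
     ┃                     ┃                     
     ┃                     ┃                     
     ┃                     ┃                     
     ┃                     ┃                     
     ┃                     ┃                     
     ┗━━━━━━━━━━━━━━━━━━━━━┛                     
                                                 
                                                 
                                                 
                                                 
                                                 
                                                 
 ┏━━━━━━━━━━━━━━━━━━┓                            
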